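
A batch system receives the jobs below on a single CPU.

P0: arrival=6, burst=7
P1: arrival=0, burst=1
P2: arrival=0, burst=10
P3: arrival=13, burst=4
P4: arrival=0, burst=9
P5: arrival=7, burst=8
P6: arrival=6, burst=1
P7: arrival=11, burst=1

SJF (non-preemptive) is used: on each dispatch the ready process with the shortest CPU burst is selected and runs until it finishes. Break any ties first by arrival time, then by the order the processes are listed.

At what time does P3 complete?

23

Timeline: | P1 0-1 | P4 1-10 | P6 10-11 | P7 11-12 | P0 12-19 | P3 19-23 | P5 23-31 | P2 31-41 |
Completion: P0=19  P1=1  P2=41  P3=23  P4=10  P5=31  P6=11  P7=12
Turnaround (C−A): P0=13  P1=1  P2=41  P3=10  P4=10  P5=24  P6=5  P7=1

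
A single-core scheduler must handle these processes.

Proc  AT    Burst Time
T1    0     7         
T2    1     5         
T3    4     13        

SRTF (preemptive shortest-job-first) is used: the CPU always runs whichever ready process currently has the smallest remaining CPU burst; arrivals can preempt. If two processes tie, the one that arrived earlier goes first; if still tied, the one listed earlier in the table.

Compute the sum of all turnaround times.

38

Schedule: | T1 0-1 | T2 1-6 | T1 6-12 | T3 12-25 |
Completion: T1=12  T2=6  T3=25
Turnaround = completion − arrival: T1=12, T2=5, T3=21
Total turnaround = 12 + 5 + 21 = 38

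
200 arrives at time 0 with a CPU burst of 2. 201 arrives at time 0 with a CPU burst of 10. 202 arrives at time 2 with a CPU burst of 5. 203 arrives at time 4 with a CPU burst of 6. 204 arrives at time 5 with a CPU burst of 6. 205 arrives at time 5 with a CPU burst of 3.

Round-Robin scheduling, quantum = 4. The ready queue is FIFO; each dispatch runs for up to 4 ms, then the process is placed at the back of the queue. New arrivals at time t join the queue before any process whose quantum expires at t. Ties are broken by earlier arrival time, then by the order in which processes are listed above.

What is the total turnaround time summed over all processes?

123

Schedule: | 200 0-2 | 201 2-6 | 202 6-10 | 203 10-14 | 204 14-18 | 205 18-21 | 201 21-25 | 202 25-26 | 203 26-28 | 204 28-30 | 201 30-32 |
Completion: 200=2  201=32  202=26  203=28  204=30  205=21
Turnaround (C−A): 200=2  201=32  202=24  203=24  204=25  205=16
Turnaround = completion − arrival: 200=2, 201=32, 202=24, 203=24, 204=25, 205=16
Total turnaround = 2 + 32 + 24 + 24 + 25 + 16 = 123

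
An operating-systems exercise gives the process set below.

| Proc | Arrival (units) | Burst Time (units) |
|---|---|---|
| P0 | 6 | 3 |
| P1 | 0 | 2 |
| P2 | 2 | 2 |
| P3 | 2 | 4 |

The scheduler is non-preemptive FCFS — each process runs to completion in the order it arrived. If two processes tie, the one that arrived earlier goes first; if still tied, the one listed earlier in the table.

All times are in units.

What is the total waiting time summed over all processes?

Gantt: | P1 0-2 | P2 2-4 | P3 4-8 | P0 8-11 |
Completion: P0=11  P1=2  P2=4  P3=8
Waiting = turnaround − burst: P0=2, P1=0, P2=0, P3=2
Total waiting = 2 + 0 + 0 + 2 = 4

4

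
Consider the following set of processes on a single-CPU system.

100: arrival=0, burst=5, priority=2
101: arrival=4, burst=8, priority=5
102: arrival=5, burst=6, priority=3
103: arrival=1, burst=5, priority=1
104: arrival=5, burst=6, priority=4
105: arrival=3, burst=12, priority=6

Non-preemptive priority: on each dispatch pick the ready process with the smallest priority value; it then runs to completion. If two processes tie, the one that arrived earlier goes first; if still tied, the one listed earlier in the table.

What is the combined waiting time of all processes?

Timeline: | 100 0-5 | 103 5-10 | 102 10-16 | 104 16-22 | 101 22-30 | 105 30-42 |
Completion: 100=5  101=30  102=16  103=10  104=22  105=42
Waiting = turnaround − burst: 100=0, 101=18, 102=5, 103=4, 104=11, 105=27
Total waiting = 0 + 18 + 5 + 4 + 11 + 27 = 65

65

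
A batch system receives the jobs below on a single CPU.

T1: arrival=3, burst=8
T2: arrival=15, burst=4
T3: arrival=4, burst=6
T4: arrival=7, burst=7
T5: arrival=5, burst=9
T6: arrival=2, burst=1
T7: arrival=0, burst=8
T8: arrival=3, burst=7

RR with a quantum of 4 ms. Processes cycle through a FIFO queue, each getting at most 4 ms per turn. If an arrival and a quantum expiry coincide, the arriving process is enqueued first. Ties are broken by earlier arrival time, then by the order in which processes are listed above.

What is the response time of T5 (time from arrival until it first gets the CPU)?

16

Schedule: | T7 0-4 | T6 4-5 | T1 5-9 | T8 9-13 | T3 13-17 | T7 17-21 | T5 21-25 | T4 25-29 | T1 29-33 | T8 33-36 | T2 36-40 | T3 40-42 | T5 42-46 | T4 46-49 | T5 49-50 |
Completion: T1=33  T2=40  T3=42  T4=49  T5=50  T6=5  T7=21  T8=36
Turnaround (C−A): T1=30  T2=25  T3=38  T4=42  T5=45  T6=3  T7=21  T8=33
Response(T5) = first start − arrival = 21 − 5 = 16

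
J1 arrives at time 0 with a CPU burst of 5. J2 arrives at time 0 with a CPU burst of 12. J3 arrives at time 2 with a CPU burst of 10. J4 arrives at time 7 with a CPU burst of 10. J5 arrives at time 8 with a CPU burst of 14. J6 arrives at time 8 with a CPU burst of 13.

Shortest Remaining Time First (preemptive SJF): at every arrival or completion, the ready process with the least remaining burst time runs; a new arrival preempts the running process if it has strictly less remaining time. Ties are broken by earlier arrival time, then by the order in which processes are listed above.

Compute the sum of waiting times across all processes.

107

Schedule: | J1 0-5 | J3 5-15 | J4 15-25 | J2 25-37 | J6 37-50 | J5 50-64 |
Completion: J1=5  J2=37  J3=15  J4=25  J5=64  J6=50
Turnaround (C−A): J1=5  J2=37  J3=13  J4=18  J5=56  J6=42
Waiting = turnaround − burst: J1=0, J2=25, J3=3, J4=8, J5=42, J6=29
Total waiting = 0 + 25 + 3 + 8 + 42 + 29 = 107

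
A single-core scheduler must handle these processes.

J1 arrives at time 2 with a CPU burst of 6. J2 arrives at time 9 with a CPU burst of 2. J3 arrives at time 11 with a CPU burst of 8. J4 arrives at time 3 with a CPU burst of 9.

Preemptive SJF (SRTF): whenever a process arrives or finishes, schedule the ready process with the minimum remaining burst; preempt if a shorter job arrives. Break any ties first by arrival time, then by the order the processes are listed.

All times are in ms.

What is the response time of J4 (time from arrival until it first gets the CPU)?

Gantt: | idle 0-2 | J1 2-8 | J4 8-9 | J2 9-11 | J4 11-19 | J3 19-27 |
Completion: J1=8  J2=11  J3=27  J4=19
Response(J4) = first start − arrival = 8 − 3 = 5

5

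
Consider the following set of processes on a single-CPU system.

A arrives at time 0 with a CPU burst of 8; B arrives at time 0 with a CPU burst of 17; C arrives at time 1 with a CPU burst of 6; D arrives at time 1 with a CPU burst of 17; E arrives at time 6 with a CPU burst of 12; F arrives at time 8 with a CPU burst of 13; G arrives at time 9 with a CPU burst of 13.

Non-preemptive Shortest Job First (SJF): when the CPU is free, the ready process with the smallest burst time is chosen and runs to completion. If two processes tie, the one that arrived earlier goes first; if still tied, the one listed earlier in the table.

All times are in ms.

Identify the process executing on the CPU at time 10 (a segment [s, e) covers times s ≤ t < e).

Timeline: | A 0-8 | C 8-14 | E 14-26 | F 26-39 | G 39-52 | B 52-69 | D 69-86 |
Completion: A=8  B=69  C=14  D=86  E=26  F=39  G=52

C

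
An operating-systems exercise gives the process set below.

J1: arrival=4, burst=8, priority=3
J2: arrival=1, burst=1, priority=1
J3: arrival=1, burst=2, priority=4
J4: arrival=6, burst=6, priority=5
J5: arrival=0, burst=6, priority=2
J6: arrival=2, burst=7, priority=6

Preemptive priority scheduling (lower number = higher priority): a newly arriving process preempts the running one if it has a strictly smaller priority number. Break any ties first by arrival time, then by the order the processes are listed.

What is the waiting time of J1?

Gantt: | J5 0-1 | J2 1-2 | J5 2-7 | J1 7-15 | J3 15-17 | J4 17-23 | J6 23-30 |
Completion: J1=15  J2=2  J3=17  J4=23  J5=7  J6=30
Turnaround (C−A): J1=11  J2=1  J3=16  J4=17  J5=7  J6=28
Waiting(J1) = turnaround − burst = 11 − 8 = 3

3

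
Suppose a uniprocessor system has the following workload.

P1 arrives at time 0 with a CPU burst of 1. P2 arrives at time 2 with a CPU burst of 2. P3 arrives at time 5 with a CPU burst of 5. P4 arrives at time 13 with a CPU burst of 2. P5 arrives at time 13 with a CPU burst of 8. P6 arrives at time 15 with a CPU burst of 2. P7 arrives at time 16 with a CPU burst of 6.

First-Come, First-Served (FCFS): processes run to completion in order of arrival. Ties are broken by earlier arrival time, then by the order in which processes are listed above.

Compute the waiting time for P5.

2

Gantt: | P1 0-1 | idle 1-2 | P2 2-4 | idle 4-5 | P3 5-10 | idle 10-13 | P4 13-15 | P5 15-23 | P6 23-25 | P7 25-31 |
Completion: P1=1  P2=4  P3=10  P4=15  P5=23  P6=25  P7=31
Turnaround (C−A): P1=1  P2=2  P3=5  P4=2  P5=10  P6=10  P7=15
Waiting(P5) = turnaround − burst = 10 − 8 = 2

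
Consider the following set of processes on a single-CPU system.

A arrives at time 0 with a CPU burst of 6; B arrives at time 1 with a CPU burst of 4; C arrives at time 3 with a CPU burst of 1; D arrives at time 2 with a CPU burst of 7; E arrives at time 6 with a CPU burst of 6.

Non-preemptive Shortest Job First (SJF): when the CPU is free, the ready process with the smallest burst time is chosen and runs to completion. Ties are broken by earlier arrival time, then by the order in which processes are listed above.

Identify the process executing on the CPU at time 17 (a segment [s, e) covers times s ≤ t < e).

Timeline: | A 0-6 | C 6-7 | B 7-11 | E 11-17 | D 17-24 |
Completion: A=6  B=11  C=7  D=24  E=17

D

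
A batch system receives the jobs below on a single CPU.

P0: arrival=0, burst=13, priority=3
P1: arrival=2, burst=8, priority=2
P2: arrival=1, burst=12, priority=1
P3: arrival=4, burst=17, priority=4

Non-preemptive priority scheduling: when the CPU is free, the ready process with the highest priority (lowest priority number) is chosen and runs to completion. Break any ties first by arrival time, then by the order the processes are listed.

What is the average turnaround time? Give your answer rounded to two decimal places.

Schedule: | P0 0-13 | P2 13-25 | P1 25-33 | P3 33-50 |
Completion: P0=13  P1=33  P2=25  P3=50
Turnaround (C−A): P0=13  P1=31  P2=24  P3=46
Turnaround times: P0=13, P1=31, P2=24, P3=46
Average turnaround = (13+31+24+46) / 4 = 114/4 = 28.50

28.50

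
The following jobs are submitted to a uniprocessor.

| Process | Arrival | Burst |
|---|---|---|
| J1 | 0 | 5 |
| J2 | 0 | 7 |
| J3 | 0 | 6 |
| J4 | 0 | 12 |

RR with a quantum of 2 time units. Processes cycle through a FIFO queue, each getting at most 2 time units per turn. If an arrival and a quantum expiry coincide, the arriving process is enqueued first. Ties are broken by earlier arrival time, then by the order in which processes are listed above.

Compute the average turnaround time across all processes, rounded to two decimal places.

23.00

Schedule: | J1 0-2 | J2 2-4 | J3 4-6 | J4 6-8 | J1 8-10 | J2 10-12 | J3 12-14 | J4 14-16 | J1 16-17 | J2 17-19 | J3 19-21 | J4 21-23 | J2 23-24 | J4 24-30 |
Completion: J1=17  J2=24  J3=21  J4=30
Turnaround (C−A): J1=17  J2=24  J3=21  J4=30
Turnaround times: J1=17, J2=24, J3=21, J4=30
Average turnaround = (17+24+21+30) / 4 = 92/4 = 23.00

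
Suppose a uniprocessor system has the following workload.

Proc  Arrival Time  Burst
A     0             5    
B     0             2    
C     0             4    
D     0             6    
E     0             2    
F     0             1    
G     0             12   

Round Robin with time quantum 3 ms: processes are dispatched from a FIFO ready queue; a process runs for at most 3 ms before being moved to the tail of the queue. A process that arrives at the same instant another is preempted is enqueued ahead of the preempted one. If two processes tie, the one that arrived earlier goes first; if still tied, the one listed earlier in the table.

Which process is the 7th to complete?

G

Gantt: | A 0-3 | B 3-5 | C 5-8 | D 8-11 | E 11-13 | F 13-14 | G 14-17 | A 17-19 | C 19-20 | D 20-23 | G 23-32 |
Completion: A=19  B=5  C=20  D=23  E=13  F=14  G=32
Finish order: B → E → F → A → C → D → G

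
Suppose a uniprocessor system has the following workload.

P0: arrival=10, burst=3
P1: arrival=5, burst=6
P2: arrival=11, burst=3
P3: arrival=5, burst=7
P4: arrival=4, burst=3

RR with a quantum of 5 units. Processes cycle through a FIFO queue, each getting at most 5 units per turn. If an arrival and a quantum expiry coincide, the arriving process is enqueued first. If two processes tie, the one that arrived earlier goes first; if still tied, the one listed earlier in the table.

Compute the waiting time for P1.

13

Schedule: | idle 0-4 | P4 4-7 | P1 7-12 | P3 12-17 | P0 17-20 | P2 20-23 | P1 23-24 | P3 24-26 |
Completion: P0=20  P1=24  P2=23  P3=26  P4=7
Turnaround (C−A): P0=10  P1=19  P2=12  P3=21  P4=3
Waiting(P1) = turnaround − burst = 19 − 6 = 13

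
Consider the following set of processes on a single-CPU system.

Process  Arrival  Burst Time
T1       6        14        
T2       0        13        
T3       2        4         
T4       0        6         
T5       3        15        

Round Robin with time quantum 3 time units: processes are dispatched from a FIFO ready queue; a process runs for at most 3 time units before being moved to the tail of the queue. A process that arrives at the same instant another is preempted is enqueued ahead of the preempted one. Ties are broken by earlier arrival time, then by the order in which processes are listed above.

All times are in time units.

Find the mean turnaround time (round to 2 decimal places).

Timeline: | T2 0-3 | T4 3-6 | T3 6-9 | T5 9-12 | T2 12-15 | T1 15-18 | T4 18-21 | T3 21-22 | T5 22-25 | T2 25-28 | T1 28-31 | T5 31-34 | T2 34-37 | T1 37-40 | T5 40-43 | T2 43-44 | T1 44-47 | T5 47-50 | T1 50-52 |
Completion: T1=52  T2=44  T3=22  T4=21  T5=50
Turnaround times: T1=46, T2=44, T3=20, T4=21, T5=47
Average turnaround = (46+44+20+21+47) / 5 = 178/5 = 35.60

35.60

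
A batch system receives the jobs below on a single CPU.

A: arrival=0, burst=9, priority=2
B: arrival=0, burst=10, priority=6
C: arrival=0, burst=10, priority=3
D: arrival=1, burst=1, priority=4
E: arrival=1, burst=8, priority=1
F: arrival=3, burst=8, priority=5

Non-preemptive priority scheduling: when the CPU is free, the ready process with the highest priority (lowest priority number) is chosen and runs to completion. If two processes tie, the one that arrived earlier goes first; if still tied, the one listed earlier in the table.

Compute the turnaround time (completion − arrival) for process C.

27

Gantt: | A 0-9 | E 9-17 | C 17-27 | D 27-28 | F 28-36 | B 36-46 |
Completion: A=9  B=46  C=27  D=28  E=17  F=36
Turnaround (C−A): A=9  B=46  C=27  D=27  E=16  F=33
Turnaround(C) = completion − arrival = 27 − 0 = 27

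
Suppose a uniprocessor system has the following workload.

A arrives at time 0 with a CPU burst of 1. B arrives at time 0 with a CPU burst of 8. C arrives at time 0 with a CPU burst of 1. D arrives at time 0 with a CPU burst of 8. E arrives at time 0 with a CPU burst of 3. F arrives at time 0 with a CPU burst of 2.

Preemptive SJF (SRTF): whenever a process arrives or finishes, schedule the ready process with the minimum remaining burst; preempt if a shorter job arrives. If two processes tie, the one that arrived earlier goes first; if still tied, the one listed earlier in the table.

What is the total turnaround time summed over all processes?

52

Gantt: | A 0-1 | C 1-2 | F 2-4 | E 4-7 | B 7-15 | D 15-23 |
Completion: A=1  B=15  C=2  D=23  E=7  F=4
Turnaround = completion − arrival: A=1, B=15, C=2, D=23, E=7, F=4
Total turnaround = 1 + 15 + 2 + 23 + 7 + 4 = 52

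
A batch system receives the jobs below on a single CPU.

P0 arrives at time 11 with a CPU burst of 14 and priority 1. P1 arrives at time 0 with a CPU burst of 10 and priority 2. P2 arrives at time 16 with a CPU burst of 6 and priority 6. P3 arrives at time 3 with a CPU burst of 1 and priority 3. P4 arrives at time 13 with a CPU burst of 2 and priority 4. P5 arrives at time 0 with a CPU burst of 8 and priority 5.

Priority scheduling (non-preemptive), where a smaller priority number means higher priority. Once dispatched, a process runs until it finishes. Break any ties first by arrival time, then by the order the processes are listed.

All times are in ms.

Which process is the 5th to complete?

Timeline: | P1 0-10 | P3 10-11 | P0 11-25 | P4 25-27 | P5 27-35 | P2 35-41 |
Completion: P0=25  P1=10  P2=41  P3=11  P4=27  P5=35
Turnaround (C−A): P0=14  P1=10  P2=25  P3=8  P4=14  P5=35
Finish order: P1 → P3 → P0 → P4 → P5 → P2

P5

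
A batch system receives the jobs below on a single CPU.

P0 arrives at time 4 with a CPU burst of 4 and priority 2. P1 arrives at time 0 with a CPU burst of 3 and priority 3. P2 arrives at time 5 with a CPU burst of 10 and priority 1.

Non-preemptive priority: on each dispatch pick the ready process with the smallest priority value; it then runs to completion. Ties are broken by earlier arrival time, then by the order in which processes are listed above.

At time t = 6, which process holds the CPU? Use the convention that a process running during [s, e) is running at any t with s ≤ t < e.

P0

Schedule: | P1 0-3 | idle 3-4 | P0 4-8 | P2 8-18 |
Completion: P0=8  P1=3  P2=18
Turnaround (C−A): P0=4  P1=3  P2=13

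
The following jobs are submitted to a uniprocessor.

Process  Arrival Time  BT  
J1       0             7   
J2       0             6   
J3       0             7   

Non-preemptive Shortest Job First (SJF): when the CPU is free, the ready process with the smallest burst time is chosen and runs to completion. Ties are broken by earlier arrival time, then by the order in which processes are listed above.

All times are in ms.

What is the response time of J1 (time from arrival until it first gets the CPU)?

Gantt: | J2 0-6 | J1 6-13 | J3 13-20 |
Completion: J1=13  J2=6  J3=20
Turnaround (C−A): J1=13  J2=6  J3=20
Response(J1) = first start − arrival = 6 − 0 = 6

6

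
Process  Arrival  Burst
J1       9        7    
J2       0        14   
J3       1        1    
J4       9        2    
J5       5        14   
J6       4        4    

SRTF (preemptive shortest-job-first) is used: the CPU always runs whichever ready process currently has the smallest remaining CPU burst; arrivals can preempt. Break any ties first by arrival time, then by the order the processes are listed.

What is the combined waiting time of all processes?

39

Schedule: | J2 0-1 | J3 1-2 | J2 2-4 | J6 4-8 | J2 8-9 | J4 9-11 | J1 11-18 | J2 18-28 | J5 28-42 |
Completion: J1=18  J2=28  J3=2  J4=11  J5=42  J6=8
Waiting = turnaround − burst: J1=2, J2=14, J3=0, J4=0, J5=23, J6=0
Total waiting = 2 + 14 + 0 + 0 + 23 + 0 = 39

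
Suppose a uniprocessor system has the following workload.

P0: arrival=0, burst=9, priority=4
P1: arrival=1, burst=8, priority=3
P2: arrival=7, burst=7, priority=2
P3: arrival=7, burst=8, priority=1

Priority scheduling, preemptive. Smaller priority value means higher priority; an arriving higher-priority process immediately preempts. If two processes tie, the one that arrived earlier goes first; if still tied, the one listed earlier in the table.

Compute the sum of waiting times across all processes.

Gantt: | P0 0-1 | P1 1-7 | P3 7-15 | P2 15-22 | P1 22-24 | P0 24-32 |
Completion: P0=32  P1=24  P2=22  P3=15
Waiting = turnaround − burst: P0=23, P1=15, P2=8, P3=0
Total waiting = 23 + 15 + 8 + 0 = 46

46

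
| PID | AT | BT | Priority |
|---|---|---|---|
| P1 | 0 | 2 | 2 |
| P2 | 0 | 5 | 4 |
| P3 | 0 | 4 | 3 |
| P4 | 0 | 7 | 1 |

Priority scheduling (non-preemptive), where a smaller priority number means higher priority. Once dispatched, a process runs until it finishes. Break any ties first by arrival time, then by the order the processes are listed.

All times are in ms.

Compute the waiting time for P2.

13

Schedule: | P4 0-7 | P1 7-9 | P3 9-13 | P2 13-18 |
Completion: P1=9  P2=18  P3=13  P4=7
Turnaround (C−A): P1=9  P2=18  P3=13  P4=7
Waiting(P2) = turnaround − burst = 18 − 5 = 13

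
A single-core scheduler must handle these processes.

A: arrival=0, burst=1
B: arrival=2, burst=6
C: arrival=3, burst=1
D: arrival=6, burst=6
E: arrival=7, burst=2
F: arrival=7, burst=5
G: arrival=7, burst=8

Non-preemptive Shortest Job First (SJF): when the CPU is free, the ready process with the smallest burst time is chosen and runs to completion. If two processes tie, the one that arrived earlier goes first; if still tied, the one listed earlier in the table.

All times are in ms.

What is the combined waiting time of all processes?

36

Schedule: | A 0-1 | idle 1-2 | B 2-8 | C 8-9 | E 9-11 | F 11-16 | D 16-22 | G 22-30 |
Completion: A=1  B=8  C=9  D=22  E=11  F=16  G=30
Waiting = turnaround − burst: A=0, B=0, C=5, D=10, E=2, F=4, G=15
Total waiting = 0 + 0 + 5 + 10 + 2 + 4 + 15 = 36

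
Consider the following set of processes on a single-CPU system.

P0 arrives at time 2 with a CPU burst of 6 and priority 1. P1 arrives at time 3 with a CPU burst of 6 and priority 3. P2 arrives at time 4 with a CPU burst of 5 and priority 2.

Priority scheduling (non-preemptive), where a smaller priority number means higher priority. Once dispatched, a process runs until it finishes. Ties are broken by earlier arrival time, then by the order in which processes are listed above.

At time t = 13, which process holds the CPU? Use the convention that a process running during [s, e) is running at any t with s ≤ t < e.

Timeline: | idle 0-2 | P0 2-8 | P2 8-13 | P1 13-19 |
Completion: P0=8  P1=19  P2=13

P1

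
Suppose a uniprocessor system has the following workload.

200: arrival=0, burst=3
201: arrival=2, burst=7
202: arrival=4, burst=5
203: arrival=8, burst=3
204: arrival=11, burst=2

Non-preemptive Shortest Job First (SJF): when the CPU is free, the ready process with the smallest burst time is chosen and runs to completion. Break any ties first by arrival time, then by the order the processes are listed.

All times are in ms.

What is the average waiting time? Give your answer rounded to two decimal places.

Gantt: | 200 0-3 | 201 3-10 | 203 10-13 | 204 13-15 | 202 15-20 |
Completion: 200=3  201=10  202=20  203=13  204=15
Waiting times: 200=0, 201=1, 202=11, 203=2, 204=2
Average waiting = (0+1+11+2+2) / 5 = 16/5 = 3.20

3.20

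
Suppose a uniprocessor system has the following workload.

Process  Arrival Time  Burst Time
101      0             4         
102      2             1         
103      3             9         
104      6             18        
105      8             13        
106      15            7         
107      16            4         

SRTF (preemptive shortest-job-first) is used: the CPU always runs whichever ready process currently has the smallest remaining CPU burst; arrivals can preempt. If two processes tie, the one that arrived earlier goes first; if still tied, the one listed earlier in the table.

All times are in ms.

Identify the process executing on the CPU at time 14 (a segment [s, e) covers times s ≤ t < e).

105

Gantt: | 101 0-2 | 102 2-3 | 101 3-5 | 103 5-14 | 105 14-15 | 106 15-16 | 107 16-20 | 106 20-26 | 105 26-38 | 104 38-56 |
Completion: 101=5  102=3  103=14  104=56  105=38  106=26  107=20
Turnaround (C−A): 101=5  102=1  103=11  104=50  105=30  106=11  107=4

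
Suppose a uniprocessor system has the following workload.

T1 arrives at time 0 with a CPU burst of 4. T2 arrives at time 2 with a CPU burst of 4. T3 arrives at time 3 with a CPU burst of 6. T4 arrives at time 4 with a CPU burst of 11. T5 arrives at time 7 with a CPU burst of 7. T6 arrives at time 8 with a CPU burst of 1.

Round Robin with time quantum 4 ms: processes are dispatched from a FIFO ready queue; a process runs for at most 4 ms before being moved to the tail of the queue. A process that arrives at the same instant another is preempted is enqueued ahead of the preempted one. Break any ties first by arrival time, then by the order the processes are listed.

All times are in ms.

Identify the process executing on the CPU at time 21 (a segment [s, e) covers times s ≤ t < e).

Schedule: | T1 0-4 | T2 4-8 | T3 8-12 | T4 12-16 | T5 16-20 | T6 20-21 | T3 21-23 | T4 23-27 | T5 27-30 | T4 30-33 |
Completion: T1=4  T2=8  T3=23  T4=33  T5=30  T6=21

T3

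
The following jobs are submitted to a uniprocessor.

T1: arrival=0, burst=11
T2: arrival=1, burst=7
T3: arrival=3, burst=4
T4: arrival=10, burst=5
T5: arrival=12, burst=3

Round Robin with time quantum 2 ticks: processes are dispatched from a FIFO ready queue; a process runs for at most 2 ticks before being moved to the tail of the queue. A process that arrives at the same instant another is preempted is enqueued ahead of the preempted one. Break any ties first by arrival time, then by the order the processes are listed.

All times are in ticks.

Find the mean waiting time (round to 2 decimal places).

13.60

Timeline: | T1 0-2 | T2 2-4 | T1 4-6 | T3 6-8 | T2 8-10 | T1 10-12 | T3 12-14 | T4 14-16 | T2 16-18 | T5 18-20 | T1 20-22 | T4 22-24 | T2 24-25 | T5 25-26 | T1 26-28 | T4 28-29 | T1 29-30 |
Completion: T1=30  T2=25  T3=14  T4=29  T5=26
Turnaround (C−A): T1=30  T2=24  T3=11  T4=19  T5=14
Waiting times: T1=19, T2=17, T3=7, T4=14, T5=11
Average waiting = (19+17+7+14+11) / 5 = 68/5 = 13.60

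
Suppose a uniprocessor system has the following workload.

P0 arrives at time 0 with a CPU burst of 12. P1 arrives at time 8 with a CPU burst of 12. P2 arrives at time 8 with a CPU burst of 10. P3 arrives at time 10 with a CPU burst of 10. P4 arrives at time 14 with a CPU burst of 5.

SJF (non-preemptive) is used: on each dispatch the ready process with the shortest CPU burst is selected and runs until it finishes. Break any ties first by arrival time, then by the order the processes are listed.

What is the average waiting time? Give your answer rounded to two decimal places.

11.60

Gantt: | P0 0-12 | P2 12-22 | P4 22-27 | P3 27-37 | P1 37-49 |
Completion: P0=12  P1=49  P2=22  P3=37  P4=27
Waiting times: P0=0, P1=29, P2=4, P3=17, P4=8
Average waiting = (0+29+4+17+8) / 5 = 58/5 = 11.60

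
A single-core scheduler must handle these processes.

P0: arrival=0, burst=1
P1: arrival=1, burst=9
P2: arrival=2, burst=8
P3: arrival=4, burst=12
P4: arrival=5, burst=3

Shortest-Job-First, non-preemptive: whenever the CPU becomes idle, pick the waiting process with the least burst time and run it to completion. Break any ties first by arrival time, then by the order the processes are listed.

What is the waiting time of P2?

11

Timeline: | P0 0-1 | P1 1-10 | P4 10-13 | P2 13-21 | P3 21-33 |
Completion: P0=1  P1=10  P2=21  P3=33  P4=13
Waiting(P2) = turnaround − burst = 19 − 8 = 11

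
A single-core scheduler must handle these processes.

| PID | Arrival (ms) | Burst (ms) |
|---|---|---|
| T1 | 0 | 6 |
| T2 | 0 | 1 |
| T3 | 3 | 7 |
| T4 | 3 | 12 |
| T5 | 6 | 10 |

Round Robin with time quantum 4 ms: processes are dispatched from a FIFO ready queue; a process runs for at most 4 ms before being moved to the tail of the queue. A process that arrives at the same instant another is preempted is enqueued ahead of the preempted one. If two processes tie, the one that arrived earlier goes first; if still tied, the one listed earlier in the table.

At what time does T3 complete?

Timeline: | T1 0-4 | T2 4-5 | T3 5-9 | T4 9-13 | T1 13-15 | T5 15-19 | T3 19-22 | T4 22-26 | T5 26-30 | T4 30-34 | T5 34-36 |
Completion: T1=15  T2=5  T3=22  T4=34  T5=36
Turnaround (C−A): T1=15  T2=5  T3=19  T4=31  T5=30

22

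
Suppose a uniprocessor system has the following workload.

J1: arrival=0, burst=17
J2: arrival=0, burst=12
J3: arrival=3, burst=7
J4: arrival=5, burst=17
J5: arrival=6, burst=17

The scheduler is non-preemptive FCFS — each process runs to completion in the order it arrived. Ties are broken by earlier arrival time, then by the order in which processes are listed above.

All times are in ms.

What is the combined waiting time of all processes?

Timeline: | J1 0-17 | J2 17-29 | J3 29-36 | J4 36-53 | J5 53-70 |
Completion: J1=17  J2=29  J3=36  J4=53  J5=70
Turnaround (C−A): J1=17  J2=29  J3=33  J4=48  J5=64
Waiting = turnaround − burst: J1=0, J2=17, J3=26, J4=31, J5=47
Total waiting = 0 + 17 + 26 + 31 + 47 = 121

121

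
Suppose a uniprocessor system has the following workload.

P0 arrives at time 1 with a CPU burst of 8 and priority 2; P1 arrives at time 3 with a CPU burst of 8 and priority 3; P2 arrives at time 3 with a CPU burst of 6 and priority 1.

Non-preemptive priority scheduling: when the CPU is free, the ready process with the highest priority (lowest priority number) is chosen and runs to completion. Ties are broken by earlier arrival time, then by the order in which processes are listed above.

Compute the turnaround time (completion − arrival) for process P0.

8

Timeline: | idle 0-1 | P0 1-9 | P2 9-15 | P1 15-23 |
Completion: P0=9  P1=23  P2=15
Turnaround(P0) = completion − arrival = 9 − 1 = 8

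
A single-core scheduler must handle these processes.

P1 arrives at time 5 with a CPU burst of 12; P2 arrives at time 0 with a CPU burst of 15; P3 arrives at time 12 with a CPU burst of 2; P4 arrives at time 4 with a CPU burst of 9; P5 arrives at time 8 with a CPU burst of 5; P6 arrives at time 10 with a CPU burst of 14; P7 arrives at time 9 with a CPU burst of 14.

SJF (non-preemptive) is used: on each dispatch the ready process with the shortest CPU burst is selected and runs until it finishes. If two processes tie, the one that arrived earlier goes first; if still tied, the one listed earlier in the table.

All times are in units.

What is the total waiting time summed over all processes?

137

Gantt: | P2 0-15 | P3 15-17 | P5 17-22 | P4 22-31 | P1 31-43 | P7 43-57 | P6 57-71 |
Completion: P1=43  P2=15  P3=17  P4=31  P5=22  P6=71  P7=57
Turnaround (C−A): P1=38  P2=15  P3=5  P4=27  P5=14  P6=61  P7=48
Waiting = turnaround − burst: P1=26, P2=0, P3=3, P4=18, P5=9, P6=47, P7=34
Total waiting = 26 + 0 + 3 + 18 + 9 + 47 + 34 = 137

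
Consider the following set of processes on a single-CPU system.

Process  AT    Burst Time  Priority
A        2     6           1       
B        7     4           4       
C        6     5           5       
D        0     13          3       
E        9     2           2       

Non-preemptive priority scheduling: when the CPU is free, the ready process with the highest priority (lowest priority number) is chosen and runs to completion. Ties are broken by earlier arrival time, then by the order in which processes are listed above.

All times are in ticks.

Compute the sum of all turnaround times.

Schedule: | D 0-13 | A 13-19 | E 19-21 | B 21-25 | C 25-30 |
Completion: A=19  B=25  C=30  D=13  E=21
Turnaround (C−A): A=17  B=18  C=24  D=13  E=12
Turnaround = completion − arrival: A=17, B=18, C=24, D=13, E=12
Total turnaround = 17 + 18 + 24 + 13 + 12 = 84

84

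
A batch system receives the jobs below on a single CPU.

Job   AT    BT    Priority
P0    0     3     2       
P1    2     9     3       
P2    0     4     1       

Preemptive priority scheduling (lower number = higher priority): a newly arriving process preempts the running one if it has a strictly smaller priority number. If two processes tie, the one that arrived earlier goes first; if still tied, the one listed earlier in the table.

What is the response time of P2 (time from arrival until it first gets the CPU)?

0

Timeline: | P2 0-4 | P0 4-7 | P1 7-16 |
Completion: P0=7  P1=16  P2=4
Turnaround (C−A): P0=7  P1=14  P2=4
Response(P2) = first start − arrival = 0 − 0 = 0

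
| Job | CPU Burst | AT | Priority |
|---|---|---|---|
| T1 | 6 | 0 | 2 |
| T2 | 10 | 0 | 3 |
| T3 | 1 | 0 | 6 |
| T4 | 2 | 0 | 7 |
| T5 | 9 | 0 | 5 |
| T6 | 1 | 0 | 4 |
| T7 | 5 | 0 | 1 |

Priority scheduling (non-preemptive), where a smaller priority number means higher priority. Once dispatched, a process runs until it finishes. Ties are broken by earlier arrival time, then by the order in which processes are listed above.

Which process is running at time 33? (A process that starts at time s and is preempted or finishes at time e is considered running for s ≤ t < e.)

T4

Schedule: | T7 0-5 | T1 5-11 | T2 11-21 | T6 21-22 | T5 22-31 | T3 31-32 | T4 32-34 |
Completion: T1=11  T2=21  T3=32  T4=34  T5=31  T6=22  T7=5
Turnaround (C−A): T1=11  T2=21  T3=32  T4=34  T5=31  T6=22  T7=5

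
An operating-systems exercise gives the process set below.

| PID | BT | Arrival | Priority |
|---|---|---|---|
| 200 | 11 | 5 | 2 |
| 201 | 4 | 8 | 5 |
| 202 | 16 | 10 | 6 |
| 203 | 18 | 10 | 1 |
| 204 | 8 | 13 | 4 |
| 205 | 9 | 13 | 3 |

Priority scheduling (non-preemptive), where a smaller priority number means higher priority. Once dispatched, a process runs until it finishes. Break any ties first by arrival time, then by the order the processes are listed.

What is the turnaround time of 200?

11

Schedule: | idle 0-5 | 200 5-16 | 203 16-34 | 205 34-43 | 204 43-51 | 201 51-55 | 202 55-71 |
Completion: 200=16  201=55  202=71  203=34  204=51  205=43
Turnaround (C−A): 200=11  201=47  202=61  203=24  204=38  205=30
Turnaround(200) = completion − arrival = 16 − 5 = 11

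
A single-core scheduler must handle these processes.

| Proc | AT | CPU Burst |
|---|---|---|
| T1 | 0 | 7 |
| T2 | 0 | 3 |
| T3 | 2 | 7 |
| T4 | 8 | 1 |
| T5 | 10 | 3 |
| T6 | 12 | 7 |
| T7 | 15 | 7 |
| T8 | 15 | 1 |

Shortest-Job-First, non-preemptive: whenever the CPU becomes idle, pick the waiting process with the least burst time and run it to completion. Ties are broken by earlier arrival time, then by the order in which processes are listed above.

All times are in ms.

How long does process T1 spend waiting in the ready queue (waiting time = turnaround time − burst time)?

Gantt: | T2 0-3 | T1 3-10 | T4 10-11 | T5 11-14 | T3 14-21 | T8 21-22 | T6 22-29 | T7 29-36 |
Completion: T1=10  T2=3  T3=21  T4=11  T5=14  T6=29  T7=36  T8=22
Turnaround (C−A): T1=10  T2=3  T3=19  T4=3  T5=4  T6=17  T7=21  T8=7
Waiting(T1) = turnaround − burst = 10 − 7 = 3

3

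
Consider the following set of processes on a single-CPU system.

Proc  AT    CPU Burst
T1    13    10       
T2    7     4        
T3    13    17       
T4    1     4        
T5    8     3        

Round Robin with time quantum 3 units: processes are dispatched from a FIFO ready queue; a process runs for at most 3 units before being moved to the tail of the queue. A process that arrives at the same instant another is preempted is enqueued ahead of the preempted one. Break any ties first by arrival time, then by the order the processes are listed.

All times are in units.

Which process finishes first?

T4

Timeline: | idle 0-1 | T4 1-5 | idle 5-7 | T2 7-10 | T5 10-13 | T2 13-14 | T1 14-17 | T3 17-20 | T1 20-23 | T3 23-26 | T1 26-29 | T3 29-32 | T1 32-33 | T3 33-41 |
Completion: T1=33  T2=14  T3=41  T4=5  T5=13
Finish order: T4 → T5 → T2 → T1 → T3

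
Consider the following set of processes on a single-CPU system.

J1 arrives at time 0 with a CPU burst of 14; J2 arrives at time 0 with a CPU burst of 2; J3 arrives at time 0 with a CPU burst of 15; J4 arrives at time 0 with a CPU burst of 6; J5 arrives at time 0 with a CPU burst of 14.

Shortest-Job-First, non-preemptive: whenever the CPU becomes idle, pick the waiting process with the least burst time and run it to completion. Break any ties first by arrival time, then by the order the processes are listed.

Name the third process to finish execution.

J1

Schedule: | J2 0-2 | J4 2-8 | J1 8-22 | J5 22-36 | J3 36-51 |
Completion: J1=22  J2=2  J3=51  J4=8  J5=36
Finish order: J2 → J4 → J1 → J5 → J3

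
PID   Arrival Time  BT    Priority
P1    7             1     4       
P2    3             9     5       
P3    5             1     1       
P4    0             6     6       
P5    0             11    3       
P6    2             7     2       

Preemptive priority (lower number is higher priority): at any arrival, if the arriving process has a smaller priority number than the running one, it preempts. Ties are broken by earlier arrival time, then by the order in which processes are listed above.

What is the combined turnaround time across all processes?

Gantt: | P5 0-2 | P6 2-5 | P3 5-6 | P6 6-10 | P5 10-19 | P1 19-20 | P2 20-29 | P4 29-35 |
Completion: P1=20  P2=29  P3=6  P4=35  P5=19  P6=10
Turnaround = completion − arrival: P1=13, P2=26, P3=1, P4=35, P5=19, P6=8
Total turnaround = 13 + 26 + 1 + 35 + 19 + 8 = 102

102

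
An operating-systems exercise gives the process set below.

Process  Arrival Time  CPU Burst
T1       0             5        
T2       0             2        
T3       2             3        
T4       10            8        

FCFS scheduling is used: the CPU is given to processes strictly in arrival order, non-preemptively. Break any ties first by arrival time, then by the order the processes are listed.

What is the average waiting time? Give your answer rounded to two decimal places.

Schedule: | T1 0-5 | T2 5-7 | T3 7-10 | T4 10-18 |
Completion: T1=5  T2=7  T3=10  T4=18
Turnaround (C−A): T1=5  T2=7  T3=8  T4=8
Waiting times: T1=0, T2=5, T3=5, T4=0
Average waiting = (0+5+5+0) / 4 = 10/4 = 2.50

2.50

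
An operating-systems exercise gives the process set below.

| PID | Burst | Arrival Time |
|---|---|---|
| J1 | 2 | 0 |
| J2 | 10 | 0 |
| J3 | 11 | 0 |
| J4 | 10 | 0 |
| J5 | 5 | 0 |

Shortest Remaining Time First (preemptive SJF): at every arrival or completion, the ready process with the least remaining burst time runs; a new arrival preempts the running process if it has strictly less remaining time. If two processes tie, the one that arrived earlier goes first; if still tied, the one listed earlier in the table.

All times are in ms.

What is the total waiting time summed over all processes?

Gantt: | J1 0-2 | J5 2-7 | J2 7-17 | J4 17-27 | J3 27-38 |
Completion: J1=2  J2=17  J3=38  J4=27  J5=7
Turnaround (C−A): J1=2  J2=17  J3=38  J4=27  J5=7
Waiting = turnaround − burst: J1=0, J2=7, J3=27, J4=17, J5=2
Total waiting = 0 + 7 + 27 + 17 + 2 = 53

53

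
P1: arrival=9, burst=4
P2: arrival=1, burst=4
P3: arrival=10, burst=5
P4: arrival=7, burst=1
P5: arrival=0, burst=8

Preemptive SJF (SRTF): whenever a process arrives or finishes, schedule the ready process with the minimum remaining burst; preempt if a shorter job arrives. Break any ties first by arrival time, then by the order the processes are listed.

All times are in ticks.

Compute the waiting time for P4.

0

Timeline: | P5 0-1 | P2 1-5 | P5 5-7 | P4 7-8 | P5 8-13 | P1 13-17 | P3 17-22 |
Completion: P1=17  P2=5  P3=22  P4=8  P5=13
Turnaround (C−A): P1=8  P2=4  P3=12  P4=1  P5=13
Waiting(P4) = turnaround − burst = 1 − 1 = 0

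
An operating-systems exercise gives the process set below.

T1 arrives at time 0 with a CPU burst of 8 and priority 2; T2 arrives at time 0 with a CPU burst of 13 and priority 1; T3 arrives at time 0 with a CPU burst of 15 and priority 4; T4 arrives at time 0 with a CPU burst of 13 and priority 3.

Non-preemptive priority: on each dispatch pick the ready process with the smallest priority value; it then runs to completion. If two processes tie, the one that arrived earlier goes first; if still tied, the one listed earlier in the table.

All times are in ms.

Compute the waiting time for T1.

13

Schedule: | T2 0-13 | T1 13-21 | T4 21-34 | T3 34-49 |
Completion: T1=21  T2=13  T3=49  T4=34
Turnaround (C−A): T1=21  T2=13  T3=49  T4=34
Waiting(T1) = turnaround − burst = 21 − 8 = 13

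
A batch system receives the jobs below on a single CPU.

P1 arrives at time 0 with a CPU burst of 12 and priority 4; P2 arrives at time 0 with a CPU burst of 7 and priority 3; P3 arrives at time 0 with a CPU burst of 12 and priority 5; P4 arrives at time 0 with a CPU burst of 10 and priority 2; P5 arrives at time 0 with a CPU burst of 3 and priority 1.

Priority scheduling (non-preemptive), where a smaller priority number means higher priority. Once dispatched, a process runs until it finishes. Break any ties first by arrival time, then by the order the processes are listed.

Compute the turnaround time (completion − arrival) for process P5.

3

Timeline: | P5 0-3 | P4 3-13 | P2 13-20 | P1 20-32 | P3 32-44 |
Completion: P1=32  P2=20  P3=44  P4=13  P5=3
Turnaround (C−A): P1=32  P2=20  P3=44  P4=13  P5=3
Turnaround(P5) = completion − arrival = 3 − 0 = 3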